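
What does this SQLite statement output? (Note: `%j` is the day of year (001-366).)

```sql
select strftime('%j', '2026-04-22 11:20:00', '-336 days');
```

141

First apply '-336 days': 2026-04-22 11:20:00 → 2025-05-21 11:20:00.
Day-of-year for 2025-05-21: days since 2025-01-01 inclusive = 141, zero-padded to 141.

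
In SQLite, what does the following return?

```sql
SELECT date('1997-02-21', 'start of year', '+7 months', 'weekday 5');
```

`start of year` rewinds 1997-02-21 to 1997-01-01.
Adding +7 months to 1997-01-01 gives 1997-08-01.
`weekday 5` advances to the next Friday; 1997-08-01 is already a Friday, so it stays at 1997-08-01.

1997-08-01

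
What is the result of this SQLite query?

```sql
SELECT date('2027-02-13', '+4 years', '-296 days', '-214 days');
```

2029-09-21

Adding +4 years to 2027-02-13 gives 2031-02-13.
Applying '-296 days' to 2031-02-13: counting 296 days back gives 2030-04-23.
Applying '-214 days' to 2030-04-23: counting 214 days back gives 2029-09-21.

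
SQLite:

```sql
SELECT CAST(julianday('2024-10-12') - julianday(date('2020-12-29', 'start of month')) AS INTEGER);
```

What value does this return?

`start of month` rewinds 2020-12-29 to 2020-12-01.
30 days remain in December 2020 after the 1st (31 − 1).
Full months from January 2021 through September 2024 contribute their day counts.
Then 12 days into October 2024.
Total: 30 + 31 + 28 + 31 + 30 + 31 + 30 + 31 + 31 + 30 + 31 + 30 + 31 + 31 + 28 + 31 + 30 + 31 + 30 + 31 + 31 + 30 + 31 + 30 + 31 + 31 + 28 + 31 + 30 + 31 + 30 + 31 + 31 + 30 + 31 + 30 + 31 + 31 + 29 + 31 + 30 + 31 + 30 + 31 + 31 + 30 + 12 = 1411.

1411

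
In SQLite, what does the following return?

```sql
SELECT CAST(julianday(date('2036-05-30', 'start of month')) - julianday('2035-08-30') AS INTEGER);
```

245

`start of month` rewinds 2036-05-30 to 2036-05-01.
1 day remains in August 2035 after the 30th (31 − 30).
Full months from September 2035 through April 2036 contribute their day counts.
Then 1 day into May 2036.
Total: 1 + 30 + 31 + 30 + 31 + 31 + 29 + 31 + 30 + 1 = 245.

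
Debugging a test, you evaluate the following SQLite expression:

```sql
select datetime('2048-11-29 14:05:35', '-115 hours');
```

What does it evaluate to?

-115 hours from 2048-11-29 14:05:35 is 2048-11-24 19:05:35 (crosses midnight).

2048-11-24 19:05:35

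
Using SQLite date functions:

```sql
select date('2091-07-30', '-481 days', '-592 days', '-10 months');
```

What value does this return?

Applying '-481 days' to 2091-07-30: counting 481 days back gives 2090-04-05.
Applying '-592 days' to 2090-04-05: counting 592 days back gives 2088-08-21.
Adding -10 months to 2088-08-21 gives 2087-10-21.

2087-10-21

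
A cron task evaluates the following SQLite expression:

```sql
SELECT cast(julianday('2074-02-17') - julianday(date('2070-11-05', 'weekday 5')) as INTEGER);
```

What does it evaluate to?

`weekday 5` advances to the next Friday; 2070-11-05 is a Wednesday, so it moves forward to 2070-11-07.
23 days remain in November 2070 after the 7th (30 − 7).
Full months from December 2070 through January 2074 contribute their day counts.
Then 17 days into February 2074.
Total: 23 + 31 + 31 + 28 + 31 + 30 + 31 + 30 + 31 + 31 + 30 + 31 + 30 + 31 + 31 + 29 + 31 + 30 + 31 + 30 + 31 + 31 + 30 + 31 + 30 + 31 + 31 + 28 + 31 + 30 + 31 + 30 + 31 + 31 + 30 + 31 + 30 + 31 + 31 + 17 = 1198.

1198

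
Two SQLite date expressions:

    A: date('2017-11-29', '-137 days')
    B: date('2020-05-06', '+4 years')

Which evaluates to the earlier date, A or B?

A

A = 2017-07-15.
B = 2024-05-06.
A is earlier.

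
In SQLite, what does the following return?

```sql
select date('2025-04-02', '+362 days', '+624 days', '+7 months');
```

Applying '+362 days' to 2025-04-02: counting 362 days forward gives 2026-03-30.
Applying '+624 days' to 2026-03-30: counting 624 days forward gives 2027-12-14.
Adding +7 months to 2027-12-14 gives 2028-07-14.

2028-07-14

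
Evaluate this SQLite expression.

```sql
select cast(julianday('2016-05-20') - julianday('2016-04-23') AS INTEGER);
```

27

7 days remain in April 2016 after the 23rd (30 − 23).
Then 20 days into May 2016.
Total: 7 + 20 = 27.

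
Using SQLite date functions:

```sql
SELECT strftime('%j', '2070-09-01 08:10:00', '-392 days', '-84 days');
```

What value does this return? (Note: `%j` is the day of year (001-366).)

133

First apply '-392 days', '-84 days': 2070-09-01 08:10:00 → 2069-05-13 08:10:00.
Day-of-year for 2069-05-13: days since 2069-01-01 inclusive = 133, zero-padded to 133.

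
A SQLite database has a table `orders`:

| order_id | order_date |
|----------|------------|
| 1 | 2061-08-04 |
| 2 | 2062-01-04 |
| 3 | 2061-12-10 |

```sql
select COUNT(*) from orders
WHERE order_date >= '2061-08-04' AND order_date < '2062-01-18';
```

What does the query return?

Rows in [2061-08-04, 2062-01-18): 2061-08-04, 2062-01-04, 2061-12-10 → 3 rows.

3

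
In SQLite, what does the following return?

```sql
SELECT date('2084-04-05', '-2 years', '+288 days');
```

Adding -2 years to 2084-04-05 gives 2082-04-05.
Applying '+288 days' to 2082-04-05: counting 288 days forward gives 2083-01-18.

2083-01-18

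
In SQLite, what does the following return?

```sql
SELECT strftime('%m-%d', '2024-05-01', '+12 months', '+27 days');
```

05-28

First apply '+12 months', '+27 days': 2024-05-01 → 2025-05-28.
`%m-%d` extracts the month-day: 05-28.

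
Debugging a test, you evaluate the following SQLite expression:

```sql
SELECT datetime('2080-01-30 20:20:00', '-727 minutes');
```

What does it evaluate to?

2080-01-30 08:13:00

727 minutes = 12h 7m; -727 minutes from 2080-01-30 20:20:00 is 2080-01-30 08:13:00.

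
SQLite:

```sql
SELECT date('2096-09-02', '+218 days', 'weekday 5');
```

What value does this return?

Applying '+218 days' to 2096-09-02: counting 218 days forward gives 2097-04-08.
`weekday 5` advances to the next Friday; 2097-04-08 is a Monday, so it moves forward to 2097-04-12.

2097-04-12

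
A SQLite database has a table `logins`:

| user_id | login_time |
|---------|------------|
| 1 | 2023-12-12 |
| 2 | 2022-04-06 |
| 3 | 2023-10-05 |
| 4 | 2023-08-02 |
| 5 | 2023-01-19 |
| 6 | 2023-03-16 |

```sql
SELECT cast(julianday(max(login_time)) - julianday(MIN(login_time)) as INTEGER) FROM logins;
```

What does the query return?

615

MIN = 2022-04-06, MAX = 2023-12-12.
24 days remain in April 2022 after the 6th (30 − 6).
Full months from May 2022 through November 2023 contribute their day counts.
Then 12 days into December 2023.
Total: 24 + 31 + 30 + 31 + 31 + 30 + 31 + 30 + 31 + 31 + 28 + 31 + 30 + 31 + 30 + 31 + 31 + 30 + 31 + 30 + 12 = 615.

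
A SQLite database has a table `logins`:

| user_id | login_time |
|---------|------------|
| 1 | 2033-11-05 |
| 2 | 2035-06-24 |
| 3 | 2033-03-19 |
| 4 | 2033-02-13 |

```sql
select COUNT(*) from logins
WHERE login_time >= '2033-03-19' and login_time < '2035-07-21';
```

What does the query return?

3

Rows in [2033-03-19, 2035-07-21): 2033-11-05, 2035-06-24, 2033-03-19 → 3 rows.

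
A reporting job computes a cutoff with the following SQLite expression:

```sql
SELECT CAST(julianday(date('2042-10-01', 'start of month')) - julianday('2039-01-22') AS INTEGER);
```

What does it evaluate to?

1348

`start of month` rewinds 2042-10-01 to 2042-10-01.
9 days remain in January 2039 after the 22nd (31 − 22).
Full months from February 2039 through September 2042 contribute their day counts.
Then 1 day into October 2042.
Total: 9 + 28 + 31 + 30 + 31 + 30 + 31 + 31 + 30 + 31 + 30 + 31 + 31 + 29 + 31 + 30 + 31 + 30 + 31 + 31 + 30 + 31 + 30 + 31 + 31 + 28 + 31 + 30 + 31 + 30 + 31 + 31 + 30 + 31 + 30 + 31 + 31 + 28 + 31 + 30 + 31 + 30 + 31 + 31 + 30 + 1 = 1348.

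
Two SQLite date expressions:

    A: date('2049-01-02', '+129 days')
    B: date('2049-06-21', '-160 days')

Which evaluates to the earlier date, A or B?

B

A = 2049-05-11.
B = 2049-01-12.
B is earlier.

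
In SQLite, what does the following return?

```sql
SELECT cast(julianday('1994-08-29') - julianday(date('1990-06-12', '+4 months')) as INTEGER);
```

1417

Adding +4 months to 1990-06-12 gives 1990-10-12.
19 days remain in October 1990 after the 12th (31 − 12).
Full months from November 1990 through July 1994 contribute their day counts.
Then 29 days into August 1994.
Total: 19 + 30 + 31 + 31 + 28 + 31 + 30 + 31 + 30 + 31 + 31 + 30 + 31 + 30 + 31 + 31 + 29 + 31 + 30 + 31 + 30 + 31 + 31 + 30 + 31 + 30 + 31 + 31 + 28 + 31 + 30 + 31 + 30 + 31 + 31 + 30 + 31 + 30 + 31 + 31 + 28 + 31 + 30 + 31 + 30 + 31 + 29 = 1417.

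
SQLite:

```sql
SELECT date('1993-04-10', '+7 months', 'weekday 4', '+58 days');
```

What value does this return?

Adding +7 months to 1993-04-10 gives 1993-11-10.
`weekday 4` advances to the next Thursday; 1993-11-10 is a Wednesday, so it moves forward to 1993-11-11.
Applying '+58 days' to 1993-11-11: counting 58 days forward gives 1994-01-08.

1994-01-08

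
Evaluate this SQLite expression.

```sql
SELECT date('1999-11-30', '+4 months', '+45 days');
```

2000-05-14

Adding +4 months to 1999-11-30 gives 2000-03-30.
Applying '+45 days' to 2000-03-30: counting 45 days forward gives 2000-05-14.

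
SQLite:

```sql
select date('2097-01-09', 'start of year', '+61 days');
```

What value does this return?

2097-03-03

`start of year` rewinds 2097-01-09 to 2097-01-01.
Applying '+61 days' to 2097-01-01: counting 61 days forward gives 2097-03-03.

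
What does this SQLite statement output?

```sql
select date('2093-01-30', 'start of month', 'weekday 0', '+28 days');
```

2093-02-01

`start of month` rewinds 2093-01-30 to 2093-01-01.
`weekday 0` advances to the next Sunday; 2093-01-01 is a Thursday, so it moves forward to 2093-01-04.
January 2093 has 31 days; 27 remain after the 4th, so 28 days reach 2093-02-01.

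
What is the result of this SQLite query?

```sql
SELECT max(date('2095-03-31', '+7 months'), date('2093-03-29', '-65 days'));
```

2095-10-31

date('2095-03-31', '+7 months') → 2095-10-31.
date('2093-03-29', '-65 days') → 2093-01-23.
Later of the two is 2095-10-31.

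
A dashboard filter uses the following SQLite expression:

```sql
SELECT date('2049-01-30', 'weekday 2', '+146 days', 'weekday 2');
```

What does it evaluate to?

2049-06-29

`weekday 2` advances to the next Tuesday; 2049-01-30 is a Saturday, so it moves forward to 2049-02-02.
Applying '+146 days' to 2049-02-02: counting 146 days forward gives 2049-06-28.
`weekday 2` advances to the next Tuesday; 2049-06-28 is a Monday, so it moves forward to 2049-06-29.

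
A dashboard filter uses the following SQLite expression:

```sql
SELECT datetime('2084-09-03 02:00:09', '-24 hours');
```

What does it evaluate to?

-24 hours from 2084-09-03 02:00:09 is 2084-09-02 02:00:09 (crosses midnight).

2084-09-02 02:00:09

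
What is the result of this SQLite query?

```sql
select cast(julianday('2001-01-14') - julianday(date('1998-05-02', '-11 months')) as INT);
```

Adding -11 months to 1998-05-02 gives 1997-06-02.
28 days remain in June 1997 after the 2nd (30 − 2).
Full months from July 1997 through December 2000 contribute their day counts.
Then 14 days into January 2001.
Total: 28 + 31 + 31 + 30 + 31 + 30 + 31 + 31 + 28 + 31 + 30 + 31 + 30 + 31 + 31 + 30 + 31 + 30 + 31 + 31 + 28 + 31 + 30 + 31 + 30 + 31 + 31 + 30 + 31 + 30 + 31 + 31 + 29 + 31 + 30 + 31 + 30 + 31 + 31 + 30 + 31 + 30 + 31 + 14 = 1322.

1322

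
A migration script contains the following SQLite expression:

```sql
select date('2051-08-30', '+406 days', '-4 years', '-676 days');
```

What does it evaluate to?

Applying '+406 days' to 2051-08-30: counting 406 days forward gives 2052-10-09.
Adding -4 years to 2052-10-09 gives 2048-10-09.
Applying '-676 days' to 2048-10-09: counting 676 days back gives 2046-12-03.

2046-12-03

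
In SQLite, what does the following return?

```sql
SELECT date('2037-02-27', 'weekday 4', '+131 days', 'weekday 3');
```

2037-07-15

`weekday 4` advances to the next Thursday; 2037-02-27 is a Friday, so it moves forward to 2037-03-05.
Applying '+131 days' to 2037-03-05: counting 131 days forward gives 2037-07-14.
`weekday 3` advances to the next Wednesday; 2037-07-14 is a Tuesday, so it moves forward to 2037-07-15.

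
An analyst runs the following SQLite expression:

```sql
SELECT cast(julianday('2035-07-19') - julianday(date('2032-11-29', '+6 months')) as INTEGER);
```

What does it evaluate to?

781

Adding +6 months to 2032-11-29 gives 2033-05-29.
2 days remain in May 2033 after the 29th (31 − 29).
Full months from June 2033 through June 2035 contribute their day counts.
Then 19 days into July 2035.
Total: 2 + 30 + 31 + 31 + 30 + 31 + 30 + 31 + 31 + 28 + 31 + 30 + 31 + 30 + 31 + 31 + 30 + 31 + 30 + 31 + 31 + 28 + 31 + 30 + 31 + 30 + 19 = 781.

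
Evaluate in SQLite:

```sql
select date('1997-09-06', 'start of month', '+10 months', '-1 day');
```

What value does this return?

1998-06-30

`start of month` rewinds 1997-09-06 to 1997-09-01.
Adding +10 months to 1997-09-01 gives 1998-07-01.
Going back 1 day from 1998-07-01 reaches 1998-06-30 (last day of June, 30 days).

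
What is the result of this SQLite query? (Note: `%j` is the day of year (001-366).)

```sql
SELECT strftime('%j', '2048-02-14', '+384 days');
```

First apply '+384 days': 2048-02-14 → 2049-03-04.
Day-of-year for 2049-03-04: days since 2049-01-01 inclusive = 63, zero-padded to 063.

063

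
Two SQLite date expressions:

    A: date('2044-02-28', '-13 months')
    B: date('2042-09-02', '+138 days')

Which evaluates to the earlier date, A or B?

A = 2043-01-28.
B = 2043-01-18.
B is earlier.

B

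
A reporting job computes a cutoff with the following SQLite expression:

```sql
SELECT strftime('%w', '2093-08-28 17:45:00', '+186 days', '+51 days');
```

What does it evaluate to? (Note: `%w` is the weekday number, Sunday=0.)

First apply '+186 days', '+51 days': 2093-08-28 17:45:00 → 2094-04-22 17:45:00.
2094-04-22 is a Thursday; with Sunday=0 that is 4.

4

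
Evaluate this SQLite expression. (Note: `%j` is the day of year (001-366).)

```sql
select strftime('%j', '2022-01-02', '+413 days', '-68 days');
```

347

First apply '+413 days', '-68 days': 2022-01-02 → 2022-12-13.
Day-of-year for 2022-12-13: days since 2022-01-01 inclusive = 347, zero-padded to 347.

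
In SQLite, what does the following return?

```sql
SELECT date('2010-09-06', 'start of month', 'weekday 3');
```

`start of month` rewinds 2010-09-06 to 2010-09-01.
`weekday 3` advances to the next Wednesday; 2010-09-01 is already a Wednesday, so it stays at 2010-09-01.

2010-09-01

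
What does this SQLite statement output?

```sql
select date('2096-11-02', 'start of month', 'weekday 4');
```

2096-11-01

`start of month` rewinds 2096-11-02 to 2096-11-01.
`weekday 4` advances to the next Thursday; 2096-11-01 is already a Thursday, so it stays at 2096-11-01.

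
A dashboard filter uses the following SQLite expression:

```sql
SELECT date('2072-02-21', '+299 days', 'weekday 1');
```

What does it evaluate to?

Applying '+299 days' to 2072-02-21: counting 299 days forward gives 2072-12-16.
`weekday 1` advances to the next Monday; 2072-12-16 is a Friday, so it moves forward to 2072-12-19.

2072-12-19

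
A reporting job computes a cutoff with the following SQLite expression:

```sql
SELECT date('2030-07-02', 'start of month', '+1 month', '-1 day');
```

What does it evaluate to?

`start of month` rewinds 2030-07-02 to 2030-07-01.
Adding +1 month to 2030-07-01 gives 2030-08-01.
Going back 1 day from 2030-08-01 reaches 2030-07-31 (last day of July, 31 days).

2030-07-31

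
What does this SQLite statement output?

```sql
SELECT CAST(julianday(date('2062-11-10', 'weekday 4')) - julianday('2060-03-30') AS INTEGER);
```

`weekday 4` advances to the next Thursday; 2062-11-10 is a Friday, so it moves forward to 2062-11-16.
1 day remains in March 2060 after the 30th (31 − 30).
Full months from April 2060 through October 2062 contribute their day counts.
Then 16 days into November 2062.
Total: 1 + 30 + 31 + 30 + 31 + 31 + 30 + 31 + 30 + 31 + 31 + 28 + 31 + 30 + 31 + 30 + 31 + 31 + 30 + 31 + 30 + 31 + 31 + 28 + 31 + 30 + 31 + 30 + 31 + 31 + 30 + 31 + 16 = 961.

961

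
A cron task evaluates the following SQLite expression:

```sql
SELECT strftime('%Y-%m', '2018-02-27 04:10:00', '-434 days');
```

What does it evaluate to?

First apply '-434 days': 2018-02-27 04:10:00 → 2016-12-20 04:10:00.
`%Y-%m` extracts the year-month: 2016-12.

2016-12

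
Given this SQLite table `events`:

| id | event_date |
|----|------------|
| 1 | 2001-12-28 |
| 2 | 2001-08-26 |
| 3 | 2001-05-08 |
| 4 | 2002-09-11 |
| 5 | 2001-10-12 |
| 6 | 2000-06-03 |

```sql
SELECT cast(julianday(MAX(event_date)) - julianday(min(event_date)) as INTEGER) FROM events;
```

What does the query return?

830

MIN = 2000-06-03, MAX = 2002-09-11.
27 days remain in June 2000 after the 3rd (30 − 3).
Full months from July 2000 through August 2002 contribute their day counts.
Then 11 days into September 2002.
Total: 27 + 31 + 31 + 30 + 31 + 30 + 31 + 31 + 28 + 31 + 30 + 31 + 30 + 31 + 31 + 30 + 31 + 30 + 31 + 31 + 28 + 31 + 30 + 31 + 30 + 31 + 31 + 11 = 830.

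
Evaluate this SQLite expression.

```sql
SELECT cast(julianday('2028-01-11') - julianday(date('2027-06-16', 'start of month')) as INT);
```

224

`start of month` rewinds 2027-06-16 to 2027-06-01.
29 days remain in June 2027 after the 1st (30 − 1).
Full months from July 2027 through December 2027 contribute their day counts.
Then 11 days into January 2028.
Total: 29 + 31 + 31 + 30 + 31 + 30 + 31 + 11 = 224.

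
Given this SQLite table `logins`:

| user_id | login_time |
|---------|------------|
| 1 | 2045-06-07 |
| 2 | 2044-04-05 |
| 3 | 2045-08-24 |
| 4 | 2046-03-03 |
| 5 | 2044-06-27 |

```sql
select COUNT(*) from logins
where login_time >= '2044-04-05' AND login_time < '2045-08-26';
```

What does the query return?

Rows in [2044-04-05, 2045-08-26): 2045-06-07, 2044-04-05, 2045-08-24, 2044-06-27 → 4 rows.

4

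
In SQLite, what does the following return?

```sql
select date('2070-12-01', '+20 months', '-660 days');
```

Adding +20 months to 2070-12-01 gives 2072-08-01.
Applying '-660 days' to 2072-08-01: counting 660 days back gives 2070-10-11.

2070-10-11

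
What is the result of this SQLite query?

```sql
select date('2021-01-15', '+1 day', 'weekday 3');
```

Advancing 1 more day within January lands on 2021-01-16.
`weekday 3` advances to the next Wednesday; 2021-01-16 is a Saturday, so it moves forward to 2021-01-20.

2021-01-20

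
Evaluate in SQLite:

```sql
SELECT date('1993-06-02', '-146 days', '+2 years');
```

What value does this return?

Applying '-146 days' to 1993-06-02: counting 146 days back gives 1993-01-07.
Adding +2 years to 1993-01-07 gives 1995-01-07.

1995-01-07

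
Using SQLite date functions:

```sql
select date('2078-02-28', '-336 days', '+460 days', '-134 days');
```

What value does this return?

2078-02-18

Applying '-336 days' to 2078-02-28: counting 336 days back gives 2077-03-29.
Applying '+460 days' to 2077-03-29: counting 460 days forward gives 2078-07-02.
Applying '-134 days' to 2078-07-02: counting 134 days back gives 2078-02-18.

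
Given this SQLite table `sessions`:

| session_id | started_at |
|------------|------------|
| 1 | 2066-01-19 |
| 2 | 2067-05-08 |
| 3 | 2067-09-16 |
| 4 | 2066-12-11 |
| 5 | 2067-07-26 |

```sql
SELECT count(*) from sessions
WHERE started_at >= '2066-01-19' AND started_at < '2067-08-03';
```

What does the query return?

4

Rows in [2066-01-19, 2067-08-03): 2066-01-19, 2067-05-08, 2066-12-11, 2067-07-26 → 4 rows.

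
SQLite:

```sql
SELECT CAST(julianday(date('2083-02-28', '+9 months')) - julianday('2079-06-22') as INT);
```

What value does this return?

1620

Adding +9 months to 2083-02-28 gives 2083-11-28.
8 days remain in June 2079 after the 22nd (30 − 22).
Full months from July 2079 through October 2083 contribute their day counts.
Then 28 days into November 2083.
Total: 8 + 31 + 31 + 30 + 31 + 30 + 31 + 31 + 29 + 31 + 30 + 31 + 30 + 31 + 31 + 30 + 31 + 30 + 31 + 31 + 28 + 31 + 30 + 31 + 30 + 31 + 31 + 30 + 31 + 30 + 31 + 31 + 28 + 31 + 30 + 31 + 30 + 31 + 31 + 30 + 31 + 30 + 31 + 31 + 28 + 31 + 30 + 31 + 30 + 31 + 31 + 30 + 31 + 28 = 1620.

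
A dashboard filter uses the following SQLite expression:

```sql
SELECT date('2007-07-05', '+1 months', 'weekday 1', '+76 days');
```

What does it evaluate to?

Adding +1 month to 2007-07-05 gives 2007-08-05.
`weekday 1` advances to the next Monday; 2007-08-05 is a Sunday, so it moves forward to 2007-08-06.
Applying '+76 days' to 2007-08-06: counting 76 days forward gives 2007-10-21.

2007-10-21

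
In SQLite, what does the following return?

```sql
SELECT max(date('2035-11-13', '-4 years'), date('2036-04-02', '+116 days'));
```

date('2035-11-13', '-4 years') → 2031-11-13.
date('2036-04-02', '+116 days') → 2036-07-27.
Later of the two is 2036-07-27.

2036-07-27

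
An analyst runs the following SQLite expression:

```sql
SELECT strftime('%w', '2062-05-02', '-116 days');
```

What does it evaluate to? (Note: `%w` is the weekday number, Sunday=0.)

First apply '-116 days': 2062-05-02 → 2062-01-06.
2062-01-06 is a Friday; with Sunday=0 that is 5.

5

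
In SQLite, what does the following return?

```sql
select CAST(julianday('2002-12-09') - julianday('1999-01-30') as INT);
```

1409

1 day remains in January 1999 after the 30th (31 − 30).
Full months from February 1999 through November 2002 contribute their day counts.
Then 9 days into December 2002.
Total: 1 + 28 + 31 + 30 + 31 + 30 + 31 + 31 + 30 + 31 + 30 + 31 + 31 + 29 + 31 + 30 + 31 + 30 + 31 + 31 + 30 + 31 + 30 + 31 + 31 + 28 + 31 + 30 + 31 + 30 + 31 + 31 + 30 + 31 + 30 + 31 + 31 + 28 + 31 + 30 + 31 + 30 + 31 + 31 + 30 + 31 + 30 + 9 = 1409.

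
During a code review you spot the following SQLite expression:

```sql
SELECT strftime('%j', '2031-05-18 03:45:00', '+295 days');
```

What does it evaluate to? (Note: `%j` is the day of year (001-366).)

068

First apply '+295 days': 2031-05-18 03:45:00 → 2032-03-08 03:45:00.
Day-of-year for 2032-03-08: days since 2032-01-01 inclusive = 68, zero-padded to 068.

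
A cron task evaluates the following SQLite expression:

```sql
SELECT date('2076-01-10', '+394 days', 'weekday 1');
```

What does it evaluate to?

Applying '+394 days' to 2076-01-10: counting 394 days forward gives 2077-02-07.
`weekday 1` advances to the next Monday; 2077-02-07 is a Sunday, so it moves forward to 2077-02-08.

2077-02-08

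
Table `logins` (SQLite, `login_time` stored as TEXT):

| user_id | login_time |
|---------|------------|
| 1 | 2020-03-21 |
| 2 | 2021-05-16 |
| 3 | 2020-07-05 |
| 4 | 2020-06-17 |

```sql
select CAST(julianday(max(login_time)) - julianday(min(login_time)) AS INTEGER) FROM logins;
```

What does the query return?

421

MIN = 2020-03-21, MAX = 2021-05-16.
10 days remain in March 2020 after the 21st (31 − 21).
Full months from April 2020 through April 2021 contribute their day counts.
Then 16 days into May 2021.
Total: 10 + 30 + 31 + 30 + 31 + 31 + 30 + 31 + 30 + 31 + 31 + 28 + 31 + 30 + 16 = 421.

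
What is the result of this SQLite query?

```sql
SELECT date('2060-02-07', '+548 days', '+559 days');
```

Applying '+548 days' to 2060-02-07: counting 548 days forward gives 2061-08-08.
Applying '+559 days' to 2061-08-08: counting 559 days forward gives 2063-02-18.

2063-02-18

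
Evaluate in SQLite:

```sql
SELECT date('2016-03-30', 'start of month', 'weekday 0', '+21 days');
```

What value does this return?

2016-03-27

`start of month` rewinds 2016-03-30 to 2016-03-01.
`weekday 0` advances to the next Sunday; 2016-03-01 is a Tuesday, so it moves forward to 2016-03-06.
Advancing 21 more days within March lands on 2016-03-27.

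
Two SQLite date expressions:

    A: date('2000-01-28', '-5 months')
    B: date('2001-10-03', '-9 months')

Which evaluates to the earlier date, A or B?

A = 1999-08-28.
B = 2001-01-03.
A is earlier.

A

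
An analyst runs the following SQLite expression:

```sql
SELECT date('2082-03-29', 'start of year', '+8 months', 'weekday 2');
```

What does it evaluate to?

2082-09-01

`start of year` rewinds 2082-03-29 to 2082-01-01.
Adding +8 months to 2082-01-01 gives 2082-09-01.
`weekday 2` advances to the next Tuesday; 2082-09-01 is already a Tuesday, so it stays at 2082-09-01.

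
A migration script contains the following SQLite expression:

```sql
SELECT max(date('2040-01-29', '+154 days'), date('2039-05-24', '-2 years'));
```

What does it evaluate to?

2040-07-01

date('2040-01-29', '+154 days') → 2040-07-01.
date('2039-05-24', '-2 years') → 2037-05-24.
Later of the two is 2040-07-01.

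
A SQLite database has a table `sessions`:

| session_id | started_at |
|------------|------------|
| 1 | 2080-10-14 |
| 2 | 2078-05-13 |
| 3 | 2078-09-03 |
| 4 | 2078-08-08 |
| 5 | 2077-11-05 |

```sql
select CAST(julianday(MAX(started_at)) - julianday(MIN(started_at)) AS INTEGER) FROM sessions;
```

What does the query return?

1074

MIN = 2077-11-05, MAX = 2080-10-14.
25 days remain in November 2077 after the 5th (30 − 5).
Full months from December 2077 through September 2080 contribute their day counts.
Then 14 days into October 2080.
Total: 25 + 31 + 31 + 28 + 31 + 30 + 31 + 30 + 31 + 31 + 30 + 31 + 30 + 31 + 31 + 28 + 31 + 30 + 31 + 30 + 31 + 31 + 30 + 31 + 30 + 31 + 31 + 29 + 31 + 30 + 31 + 30 + 31 + 31 + 30 + 14 = 1074.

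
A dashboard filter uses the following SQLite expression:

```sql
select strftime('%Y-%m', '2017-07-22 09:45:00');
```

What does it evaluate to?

2017-07

`%Y-%m` extracts the year-month: 2017-07.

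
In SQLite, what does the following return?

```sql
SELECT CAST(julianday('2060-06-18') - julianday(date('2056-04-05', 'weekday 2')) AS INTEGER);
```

1529

`weekday 2` advances to the next Tuesday; 2056-04-05 is a Wednesday, so it moves forward to 2056-04-11.
19 days remain in April 2056 after the 11th (30 − 11).
Full months from May 2056 through May 2060 contribute their day counts.
Then 18 days into June 2060.
Total: 19 + 31 + 30 + 31 + 31 + 30 + 31 + 30 + 31 + 31 + 28 + 31 + 30 + 31 + 30 + 31 + 31 + 30 + 31 + 30 + 31 + 31 + 28 + 31 + 30 + 31 + 30 + 31 + 31 + 30 + 31 + 30 + 31 + 31 + 28 + 31 + 30 + 31 + 30 + 31 + 31 + 30 + 31 + 30 + 31 + 31 + 29 + 31 + 30 + 31 + 18 = 1529.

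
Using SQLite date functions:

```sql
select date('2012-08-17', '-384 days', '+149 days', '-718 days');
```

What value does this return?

2010-01-07

Applying '-384 days' to 2012-08-17: counting 384 days back gives 2011-07-30.
Applying '+149 days' to 2011-07-30: counting 149 days forward gives 2011-12-26.
Applying '-718 days' to 2011-12-26: counting 718 days back gives 2010-01-07.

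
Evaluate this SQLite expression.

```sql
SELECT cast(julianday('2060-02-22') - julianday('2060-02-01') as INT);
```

Both dates are in February 2060: 22 − 1 = 21.

21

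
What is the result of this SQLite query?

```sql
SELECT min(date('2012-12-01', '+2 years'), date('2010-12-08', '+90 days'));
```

date('2012-12-01', '+2 years') → 2014-12-01.
date('2010-12-08', '+90 days') → 2011-03-08.
Earlier of the two is 2011-03-08.

2011-03-08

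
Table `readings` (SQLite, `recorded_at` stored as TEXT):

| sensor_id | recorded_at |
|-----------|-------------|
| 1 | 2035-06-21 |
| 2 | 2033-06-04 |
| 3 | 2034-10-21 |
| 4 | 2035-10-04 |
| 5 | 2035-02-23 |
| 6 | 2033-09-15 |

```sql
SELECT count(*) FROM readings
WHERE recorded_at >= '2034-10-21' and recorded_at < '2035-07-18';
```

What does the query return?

3

Rows in [2034-10-21, 2035-07-18): 2035-06-21, 2034-10-21, 2035-02-23 → 3 rows.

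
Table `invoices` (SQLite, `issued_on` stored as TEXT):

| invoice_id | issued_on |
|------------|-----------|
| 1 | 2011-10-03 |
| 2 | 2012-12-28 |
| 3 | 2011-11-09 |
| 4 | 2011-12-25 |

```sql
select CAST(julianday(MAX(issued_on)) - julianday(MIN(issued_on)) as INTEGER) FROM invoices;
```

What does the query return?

MIN = 2011-10-03, MAX = 2012-12-28.
28 days remain in October 2011 after the 3rd (31 − 3).
Full months from November 2011 through November 2012 contribute their day counts.
Then 28 days into December 2012.
Total: 28 + 30 + 31 + 31 + 29 + 31 + 30 + 31 + 30 + 31 + 31 + 30 + 31 + 30 + 28 = 452.

452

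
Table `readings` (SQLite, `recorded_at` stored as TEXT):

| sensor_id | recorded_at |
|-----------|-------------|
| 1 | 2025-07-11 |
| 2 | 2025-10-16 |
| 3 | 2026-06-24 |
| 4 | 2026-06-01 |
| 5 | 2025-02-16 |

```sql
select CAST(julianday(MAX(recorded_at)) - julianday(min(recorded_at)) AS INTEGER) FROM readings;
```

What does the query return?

493

MIN = 2025-02-16, MAX = 2026-06-24.
12 days remain in February 2025 after the 16th (28 − 16).
Full months from March 2025 through May 2026 contribute their day counts.
Then 24 days into June 2026.
Total: 12 + 31 + 30 + 31 + 30 + 31 + 31 + 30 + 31 + 30 + 31 + 31 + 28 + 31 + 30 + 31 + 24 = 493.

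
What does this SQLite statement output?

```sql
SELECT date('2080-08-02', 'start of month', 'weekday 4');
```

2080-08-01

`start of month` rewinds 2080-08-02 to 2080-08-01.
`weekday 4` advances to the next Thursday; 2080-08-01 is already a Thursday, so it stays at 2080-08-01.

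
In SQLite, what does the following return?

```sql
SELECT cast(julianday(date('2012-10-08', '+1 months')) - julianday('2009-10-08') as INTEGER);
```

1127

Adding +1 month to 2012-10-08 gives 2012-11-08.
23 days remain in October 2009 after the 8th (31 − 8).
Full months from November 2009 through October 2012 contribute their day counts.
Then 8 days into November 2012.
Total: 23 + 30 + 31 + 31 + 28 + 31 + 30 + 31 + 30 + 31 + 31 + 30 + 31 + 30 + 31 + 31 + 28 + 31 + 30 + 31 + 30 + 31 + 31 + 30 + 31 + 30 + 31 + 31 + 29 + 31 + 30 + 31 + 30 + 31 + 31 + 30 + 31 + 8 = 1127.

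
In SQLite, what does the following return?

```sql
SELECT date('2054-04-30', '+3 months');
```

Adding +3 months to 2054-04-30 gives 2054-07-30.

2054-07-30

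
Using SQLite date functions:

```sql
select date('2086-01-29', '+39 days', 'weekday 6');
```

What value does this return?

2086-03-09

January 2086 has 31 days; 2 remain after the 29th, so 3 days reach 2086-02-01.
February 2086 has 28 days; 27 remain after the 1st, so 28 days reach 2086-03-01.
Advancing 8 more days within March lands on 2086-03-09.
`weekday 6` advances to the next Saturday; 2086-03-09 is already a Saturday, so it stays at 2086-03-09.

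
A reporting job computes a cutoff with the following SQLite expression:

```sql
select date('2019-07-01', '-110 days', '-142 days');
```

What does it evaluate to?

2018-10-22

Applying '-110 days' to 2019-07-01: counting 110 days back gives 2019-03-13.
Applying '-142 days' to 2019-03-13: counting 142 days back gives 2018-10-22.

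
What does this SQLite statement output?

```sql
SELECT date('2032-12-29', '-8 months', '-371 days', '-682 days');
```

Adding -8 months to 2032-12-29 gives 2032-04-29.
Applying '-371 days' to 2032-04-29: counting 371 days back gives 2031-04-24.
Applying '-682 days' to 2031-04-24: counting 682 days back gives 2029-06-11.

2029-06-11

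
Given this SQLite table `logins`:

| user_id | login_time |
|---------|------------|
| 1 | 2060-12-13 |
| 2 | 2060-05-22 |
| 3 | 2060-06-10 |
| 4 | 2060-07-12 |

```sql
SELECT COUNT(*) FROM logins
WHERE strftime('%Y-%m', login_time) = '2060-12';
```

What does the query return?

Rows with year-month 2060-12: 2060-12-13 → 1.

1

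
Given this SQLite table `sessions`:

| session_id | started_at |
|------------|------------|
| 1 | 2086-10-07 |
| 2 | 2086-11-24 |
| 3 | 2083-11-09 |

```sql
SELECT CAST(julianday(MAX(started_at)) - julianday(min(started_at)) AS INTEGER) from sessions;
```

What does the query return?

1111

MIN = 2083-11-09, MAX = 2086-11-24.
21 days remain in November 2083 after the 9th (30 − 9).
Full months from December 2083 through October 2086 contribute their day counts.
Then 24 days into November 2086.
Total: 21 + 31 + 31 + 29 + 31 + 30 + 31 + 30 + 31 + 31 + 30 + 31 + 30 + 31 + 31 + 28 + 31 + 30 + 31 + 30 + 31 + 31 + 30 + 31 + 30 + 31 + 31 + 28 + 31 + 30 + 31 + 30 + 31 + 31 + 30 + 31 + 24 = 1111.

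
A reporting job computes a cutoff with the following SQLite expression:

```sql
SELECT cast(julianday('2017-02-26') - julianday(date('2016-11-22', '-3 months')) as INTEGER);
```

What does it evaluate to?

188

Adding -3 months to 2016-11-22 gives 2016-08-22.
9 days remain in August 2016 after the 22nd (31 − 22).
September 2016: 30 days.
October 2016: 31 days.
November 2016: 30 days.
December 2016: 31 days.
January 2017: 31 days.
Then 26 days into February 2017.
Total: 9 + 30 + 31 + 30 + 31 + 31 + 26 = 188.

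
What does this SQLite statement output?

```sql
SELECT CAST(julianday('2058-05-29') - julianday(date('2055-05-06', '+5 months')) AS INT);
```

966

Adding +5 months to 2055-05-06 gives 2055-10-06.
25 days remain in October 2055 after the 6th (31 − 6).
Full months from November 2055 through April 2058 contribute their day counts.
Then 29 days into May 2058.
Total: 25 + 30 + 31 + 31 + 29 + 31 + 30 + 31 + 30 + 31 + 31 + 30 + 31 + 30 + 31 + 31 + 28 + 31 + 30 + 31 + 30 + 31 + 31 + 30 + 31 + 30 + 31 + 31 + 28 + 31 + 30 + 29 = 966.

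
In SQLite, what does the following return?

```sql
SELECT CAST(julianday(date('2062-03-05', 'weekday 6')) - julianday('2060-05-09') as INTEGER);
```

`weekday 6` advances to the next Saturday; 2062-03-05 is a Sunday, so it moves forward to 2062-03-11.
22 days remain in May 2060 after the 9th (31 − 9).
Full months from June 2060 through February 2062 contribute their day counts.
Then 11 days into March 2062.
Total: 22 + 30 + 31 + 31 + 30 + 31 + 30 + 31 + 31 + 28 + 31 + 30 + 31 + 30 + 31 + 31 + 30 + 31 + 30 + 31 + 31 + 28 + 11 = 671.

671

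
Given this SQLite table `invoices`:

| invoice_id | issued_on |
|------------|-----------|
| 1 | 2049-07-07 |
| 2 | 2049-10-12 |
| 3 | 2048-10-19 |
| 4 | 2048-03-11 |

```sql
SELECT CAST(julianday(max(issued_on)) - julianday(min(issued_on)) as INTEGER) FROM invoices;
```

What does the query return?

580

MIN = 2048-03-11, MAX = 2049-10-12.
20 days remain in March 2048 after the 11th (31 − 11).
Full months from April 2048 through September 2049 contribute their day counts.
Then 12 days into October 2049.
Total: 20 + 30 + 31 + 30 + 31 + 31 + 30 + 31 + 30 + 31 + 31 + 28 + 31 + 30 + 31 + 30 + 31 + 31 + 30 + 12 = 580.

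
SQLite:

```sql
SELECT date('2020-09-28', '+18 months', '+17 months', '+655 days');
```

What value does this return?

Adding +18 months to 2020-09-28 gives 2022-03-28.
Adding +17 months to 2022-03-28 gives 2023-08-28.
Applying '+655 days' to 2023-08-28: counting 655 days forward gives 2025-06-13.

2025-06-13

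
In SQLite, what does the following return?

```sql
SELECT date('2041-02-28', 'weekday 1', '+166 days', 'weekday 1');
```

`weekday 1` advances to the next Monday; 2041-02-28 is a Thursday, so it moves forward to 2041-03-04.
Applying '+166 days' to 2041-03-04: counting 166 days forward gives 2041-08-17.
`weekday 1` advances to the next Monday; 2041-08-17 is a Saturday, so it moves forward to 2041-08-19.

2041-08-19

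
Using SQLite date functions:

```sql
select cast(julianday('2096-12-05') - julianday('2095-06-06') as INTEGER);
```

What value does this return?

548

24 days remain in June 2095 after the 6th (30 − 6).
Full months from July 2095 through November 2096 contribute their day counts.
Then 5 days into December 2096.
Total: 24 + 31 + 31 + 30 + 31 + 30 + 31 + 31 + 29 + 31 + 30 + 31 + 30 + 31 + 31 + 30 + 31 + 30 + 5 = 548.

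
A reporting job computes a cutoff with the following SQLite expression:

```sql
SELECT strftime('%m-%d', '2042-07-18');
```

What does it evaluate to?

07-18

`%m-%d` extracts the month-day: 07-18.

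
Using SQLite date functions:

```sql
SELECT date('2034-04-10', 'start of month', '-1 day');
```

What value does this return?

`start of month` rewinds 2034-04-10 to 2034-04-01.
Going back 1 day from 2034-04-01 reaches 2034-03-31 (last day of March, 31 days).

2034-03-31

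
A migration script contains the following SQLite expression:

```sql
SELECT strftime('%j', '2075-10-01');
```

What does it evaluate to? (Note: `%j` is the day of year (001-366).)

274

Day-of-year for 2075-10-01: days since 2075-01-01 inclusive = 274, zero-padded to 274.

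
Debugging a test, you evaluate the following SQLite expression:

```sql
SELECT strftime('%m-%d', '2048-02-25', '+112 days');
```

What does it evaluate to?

First apply '+112 days': 2048-02-25 → 2048-06-16.
`%m-%d` extracts the month-day: 06-16.

06-16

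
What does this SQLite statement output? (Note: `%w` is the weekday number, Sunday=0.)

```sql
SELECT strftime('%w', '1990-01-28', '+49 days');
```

0

First apply '+49 days': 1990-01-28 → 1990-03-18.
1990-03-18 is a Sunday; with Sunday=0 that is 0.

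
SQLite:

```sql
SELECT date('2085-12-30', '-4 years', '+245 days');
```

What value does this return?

Adding -4 years to 2085-12-30 gives 2081-12-30.
Applying '+245 days' to 2081-12-30: counting 245 days forward gives 2082-09-01.

2082-09-01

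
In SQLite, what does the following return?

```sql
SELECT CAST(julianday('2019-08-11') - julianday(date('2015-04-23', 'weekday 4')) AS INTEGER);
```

1571

`weekday 4` advances to the next Thursday; 2015-04-23 is already a Thursday, so it stays at 2015-04-23.
7 days remain in April 2015 after the 23rd (30 − 23).
Full months from May 2015 through July 2019 contribute their day counts.
Then 11 days into August 2019.
Total: 7 + 31 + 30 + 31 + 31 + 30 + 31 + 30 + 31 + 31 + 29 + 31 + 30 + 31 + 30 + 31 + 31 + 30 + 31 + 30 + 31 + 31 + 28 + 31 + 30 + 31 + 30 + 31 + 31 + 30 + 31 + 30 + 31 + 31 + 28 + 31 + 30 + 31 + 30 + 31 + 31 + 30 + 31 + 30 + 31 + 31 + 28 + 31 + 30 + 31 + 30 + 31 + 11 = 1571.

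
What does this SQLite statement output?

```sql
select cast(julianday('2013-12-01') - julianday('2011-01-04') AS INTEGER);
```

27 days remain in January 2011 after the 4th (31 − 4).
Full months from February 2011 through November 2013 contribute their day counts.
Then 1 day into December 2013.
Total: 27 + 28 + 31 + 30 + 31 + 30 + 31 + 31 + 30 + 31 + 30 + 31 + 31 + 29 + 31 + 30 + 31 + 30 + 31 + 31 + 30 + 31 + 30 + 31 + 31 + 28 + 31 + 30 + 31 + 30 + 31 + 31 + 30 + 31 + 30 + 1 = 1062.

1062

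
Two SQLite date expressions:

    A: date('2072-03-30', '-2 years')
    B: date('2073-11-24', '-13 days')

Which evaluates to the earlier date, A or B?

A = 2070-03-30.
B = 2073-11-11.
A is earlier.

A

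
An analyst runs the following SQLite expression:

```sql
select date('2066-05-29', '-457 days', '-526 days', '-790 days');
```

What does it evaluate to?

2061-07-21

Applying '-457 days' to 2066-05-29: counting 457 days back gives 2065-02-26.
Applying '-526 days' to 2065-02-26: counting 526 days back gives 2063-09-19.
Applying '-790 days' to 2063-09-19: counting 790 days back gives 2061-07-21.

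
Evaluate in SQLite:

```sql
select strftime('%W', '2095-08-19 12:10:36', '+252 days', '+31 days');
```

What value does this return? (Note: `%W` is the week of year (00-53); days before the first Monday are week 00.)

22

First apply '+252 days', '+31 days': 2095-08-19 12:10:36 → 2096-05-28 12:10:36.
2096-05-28 is a Monday. SQLite's %W counts Mondays since the year started; the result is 22.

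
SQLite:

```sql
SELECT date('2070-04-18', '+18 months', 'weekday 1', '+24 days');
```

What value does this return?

Adding +18 months to 2070-04-18 gives 2071-10-18.
`weekday 1` advances to the next Monday; 2071-10-18 is a Sunday, so it moves forward to 2071-10-19.
October 2071 has 31 days; 12 remain after the 19th, so 13 days reach 2071-11-01.
Advancing 11 more days within November lands on 2071-11-12.

2071-11-12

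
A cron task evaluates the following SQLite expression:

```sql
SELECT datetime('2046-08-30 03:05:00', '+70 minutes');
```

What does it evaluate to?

2046-08-30 04:15:00

70 minutes = 1h 10m; +70 minutes from 2046-08-30 03:05:00 is 2046-08-30 04:15:00.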